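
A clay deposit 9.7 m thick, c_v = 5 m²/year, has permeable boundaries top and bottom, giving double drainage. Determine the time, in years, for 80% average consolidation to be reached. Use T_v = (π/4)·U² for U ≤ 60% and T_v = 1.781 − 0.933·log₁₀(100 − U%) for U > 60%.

t ≈ 2.67 years

Drainage path length: H_d = H/2 = 4.85 m (double drainage).
U > 60%: T_v = 1.781 − 0.933·log₁₀(100 − 80) = 0.56714.
t = T_v·H_d²/c_v = 0.56714×4.85²/5 = 2.668 years.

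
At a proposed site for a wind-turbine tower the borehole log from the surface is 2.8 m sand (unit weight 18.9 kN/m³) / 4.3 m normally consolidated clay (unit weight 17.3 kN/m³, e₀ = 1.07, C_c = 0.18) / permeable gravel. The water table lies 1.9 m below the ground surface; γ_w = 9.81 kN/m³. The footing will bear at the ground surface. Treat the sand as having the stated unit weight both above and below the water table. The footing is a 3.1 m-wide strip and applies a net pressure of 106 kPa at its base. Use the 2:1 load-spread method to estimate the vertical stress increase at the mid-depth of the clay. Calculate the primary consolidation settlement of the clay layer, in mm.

Mid-depth of clay below the ground surface: z = 2.8 + 4.3/2 = 4.95 m.
Total vertical stress at mid-clay: σ_v = 18.9×2.8 + 17.3×2.15 = 90.115 kPa.
Pore pressure: u = 9.81×(4.95 − 1.9) = 29.921 kPa.
Initial effective stress: σ'_0 = σ_v − u = 90.115 − 29.921 = 60.194 kPa.
Stress increase at mid-clay by the 2:1 spreading method:
Δσ = qB/(B+z) = 106×3.1/(3.1+4.95) = 40.82 kPa
Final effective stress: σ'_f = σ'_0 + Δσ = 60.194 + 40.82 = 101.01 kPa.
Normally consolidated clay, so the full stress increment lies on the virgin compression line:
S_c = C_c·H/(1+e₀)·log₁₀(σ'_f/σ'_0) = 0.18×4.3/(1+1.07)×log₁₀(101.01/60.194)
    = 0.37391 × 0.22481 = 0.08406 m

S_c ≈ 84.1 mm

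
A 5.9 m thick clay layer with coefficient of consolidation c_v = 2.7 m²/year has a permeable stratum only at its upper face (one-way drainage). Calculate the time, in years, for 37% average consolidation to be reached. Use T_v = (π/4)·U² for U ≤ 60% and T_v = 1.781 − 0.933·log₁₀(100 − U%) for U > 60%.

Drainage path length: H_d = H = 5.9 m (single drainage).
U ≤ 60%: T_v = (π/4)·U² = (π/4)×0.37² = 0.10752.
t = T_v·H_d²/c_v = 0.10752×5.9²/2.7 = 1.386 years.

t ≈ 1.39 years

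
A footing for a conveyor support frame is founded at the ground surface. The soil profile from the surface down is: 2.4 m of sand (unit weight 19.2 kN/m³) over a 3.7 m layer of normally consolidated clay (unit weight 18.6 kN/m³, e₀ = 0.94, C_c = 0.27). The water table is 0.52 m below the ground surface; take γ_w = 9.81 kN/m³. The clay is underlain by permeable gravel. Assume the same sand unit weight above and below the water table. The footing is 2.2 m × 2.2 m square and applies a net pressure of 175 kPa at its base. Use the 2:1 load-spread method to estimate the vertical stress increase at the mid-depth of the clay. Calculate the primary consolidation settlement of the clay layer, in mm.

Mid-depth of clay below the ground surface: z = 2.4 + 3.7/2 = 4.25 m.
Total vertical stress at mid-clay: σ_v = 19.2×2.4 + 18.6×1.85 = 80.49 kPa.
Pore pressure: u = 9.81×(4.25 − 0.52) = 36.591 kPa.
Initial effective stress: σ'_0 = σ_v − u = 80.49 − 36.591 = 43.899 kPa.
Stress increase at mid-clay by the 2:1 spreading method:
Δσ = qBL/((B+z)(L+z)) = 175×2.2×2.2/((2.2+4.25)(2.2+4.25)) = 20.359 kPa
Final effective stress: σ'_f = σ'_0 + Δσ = 43.899 + 20.359 = 64.258 kPa.
Normally consolidated clay, so the full stress increment lies on the virgin compression line:
S_c = C_c·H/(1+e₀)·log₁₀(σ'_f/σ'_0) = 0.27×3.7/(1+0.94)×log₁₀(64.258/43.899)
    = 0.51495 × 0.16547 = 0.08521 m

S_c ≈ 85.2 mm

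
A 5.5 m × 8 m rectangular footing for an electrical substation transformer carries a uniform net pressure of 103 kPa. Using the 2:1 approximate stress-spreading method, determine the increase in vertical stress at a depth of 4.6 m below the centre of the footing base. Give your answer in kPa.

Δσ_z ≈ 35.6 kPa

By the 2:1 method the load spreads at 1 horizontal : 2 vertical, so at depth z the loaded area has grown by z in each plan dimension:
Δσ = qBL/((B+z)(L+z)) = 103×5.5×8/((5.5+4.6)(8+4.6)) = 35.612 kPa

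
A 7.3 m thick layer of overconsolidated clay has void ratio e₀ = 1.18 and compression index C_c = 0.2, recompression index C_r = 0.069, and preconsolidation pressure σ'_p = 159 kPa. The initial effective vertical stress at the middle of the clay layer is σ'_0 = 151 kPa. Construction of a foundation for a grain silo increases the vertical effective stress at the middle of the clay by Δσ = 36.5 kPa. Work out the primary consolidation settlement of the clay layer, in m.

S_c ≈ 0.0531 m

Final effective stress: σ'_f = 151 + 36.5 = 187.5 kPa.
σ'_f = 187.5 > σ'_p = 159 kPa, so the stress path crosses the preconsolidation pressure — recompression up to σ'_p, then virgin compression beyond:
S_c = H/(1+e₀)·[C_r·log₁₀(σ'_p/σ'_0) + C_c·log₁₀(σ'_f/σ'_p)]
    = 7.3/2.18 × [0.069×log₁₀(159/151) + 0.2×log₁₀(187.5/159)]
    = 3.3486 × [0.001547 + 0.014321] = 0.05314 m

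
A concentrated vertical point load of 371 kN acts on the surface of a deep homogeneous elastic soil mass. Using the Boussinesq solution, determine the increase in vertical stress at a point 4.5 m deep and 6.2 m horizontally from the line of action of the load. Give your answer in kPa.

Boussinesq vertical stress below a point load on an elastic half-space:
Δσ_z = 3P/(2πz²) · [1 + (r/z)²]^(−5/2)
r/z = 6.2/4.5 = 1.3778; [1+(r/z)²]^(−5/2) = 0.069928.
Δσ_z = 3×371/(2π×4.5²) × 0.069928 = 8.7476 × 0.069928 = 0.6117 kPa

Δσ_z ≈ 0.612 kPa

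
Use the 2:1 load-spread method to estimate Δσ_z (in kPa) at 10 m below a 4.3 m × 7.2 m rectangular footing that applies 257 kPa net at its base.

By the 2:1 method the load spreads at 1 horizontal : 2 vertical, so at depth z the loaded area has grown by z in each plan dimension:
Δσ = qBL/((B+z)(L+z)) = 257×4.3×7.2/((4.3+10)(7.2+10)) = 32.35 kPa

Δσ_z ≈ 32.4 kPa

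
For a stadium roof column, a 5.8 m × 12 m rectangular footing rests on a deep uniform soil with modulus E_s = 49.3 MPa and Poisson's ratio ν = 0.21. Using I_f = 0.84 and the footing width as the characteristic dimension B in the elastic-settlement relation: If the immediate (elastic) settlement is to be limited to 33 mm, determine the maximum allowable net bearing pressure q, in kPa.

q ≈ 349 kPa

E_s = 49.3 MPa = 49300 kPa.
S_e = q·B·(1−ν²)/E_s · I_f  ⇒  q = S_e·E_s / (B·(1−ν²)·I_f).
q = 0.033 × 49300 / (5.8 × 0.9559 × 0.84) = 349.3 kPa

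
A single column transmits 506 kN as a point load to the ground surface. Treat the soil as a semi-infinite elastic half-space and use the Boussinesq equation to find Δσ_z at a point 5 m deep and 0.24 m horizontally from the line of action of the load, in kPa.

Δσ_z ≈ 9.61 kPa

Boussinesq vertical stress below a point load on an elastic half-space:
Δσ_z = 3P/(2πz²) · [1 + (r/z)²]^(−5/2)
r/z = 0.24/5 = 0.048; [1+(r/z)²]^(−5/2) = 0.99426.
Δσ_z = 3×506/(2π×5²) × 0.99426 = 9.6639 × 0.99426 = 9.608 kPa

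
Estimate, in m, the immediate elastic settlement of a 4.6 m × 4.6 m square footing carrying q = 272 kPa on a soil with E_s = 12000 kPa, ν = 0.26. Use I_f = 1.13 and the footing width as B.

Immediate (elastic) settlement: S_e = q·B·(1−ν²)/E_s · I_f.
S_e = 272 × 4.6 × (1 − 0.26²) / 12000 × 1.13
    = 272 × 4.6 × 0.9324 / 12000 × 1.13
    = 0.1099 m

S_e ≈ 0.11 m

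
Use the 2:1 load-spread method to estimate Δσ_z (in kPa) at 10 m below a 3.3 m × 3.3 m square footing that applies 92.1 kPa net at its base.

Δσ_z ≈ 5.67 kPa

By the 2:1 method the load spreads at 1 horizontal : 2 vertical, so at depth z the loaded area has grown by z in each plan dimension:
Δσ = qBL/((B+z)(L+z)) = 92.1×3.3×3.3/((3.3+10)(3.3+10)) = 5.67 kPa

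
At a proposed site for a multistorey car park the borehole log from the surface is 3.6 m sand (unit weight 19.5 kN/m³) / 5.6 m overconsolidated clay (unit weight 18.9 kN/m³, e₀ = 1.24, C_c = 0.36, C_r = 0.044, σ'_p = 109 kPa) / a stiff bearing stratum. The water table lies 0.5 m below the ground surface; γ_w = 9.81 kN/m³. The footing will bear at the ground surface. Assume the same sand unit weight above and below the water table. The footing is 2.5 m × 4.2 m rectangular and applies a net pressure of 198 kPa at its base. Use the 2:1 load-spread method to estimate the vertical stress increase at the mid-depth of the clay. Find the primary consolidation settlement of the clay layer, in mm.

S_c ≈ 13.9 mm

Mid-depth of clay below the ground surface: z = 3.6 + 5.6/2 = 6.4 m.
Total vertical stress at mid-clay: σ_v = 19.5×3.6 + 18.9×2.8 = 123.12 kPa.
Pore pressure: u = 9.81×(6.4 − 0.5) = 57.879 kPa.
Initial effective stress: σ'_0 = σ_v − u = 123.12 − 57.879 = 65.241 kPa.
Stress increase at mid-clay by the 2:1 spreading method:
Δσ = qBL/((B+z)(L+z)) = 198×2.5×4.2/((2.5+6.4)(4.2+6.4)) = 22.037 kPa
Final effective stress: σ'_f = 65.241 + 22.037 = 87.278 kPa.
σ'_f = 87.278 ≤ σ'_p = 109 kPa, so the clay remains overconsolidated and only the recompression index applies:
S_c = C_r·H/(1+e₀)·log₁₀(σ'_f/σ'_0) = 0.044×5.6/2.24×log₁₀(87.278/65.241)
    = 0.11 × 0.12638 = 0.0139 m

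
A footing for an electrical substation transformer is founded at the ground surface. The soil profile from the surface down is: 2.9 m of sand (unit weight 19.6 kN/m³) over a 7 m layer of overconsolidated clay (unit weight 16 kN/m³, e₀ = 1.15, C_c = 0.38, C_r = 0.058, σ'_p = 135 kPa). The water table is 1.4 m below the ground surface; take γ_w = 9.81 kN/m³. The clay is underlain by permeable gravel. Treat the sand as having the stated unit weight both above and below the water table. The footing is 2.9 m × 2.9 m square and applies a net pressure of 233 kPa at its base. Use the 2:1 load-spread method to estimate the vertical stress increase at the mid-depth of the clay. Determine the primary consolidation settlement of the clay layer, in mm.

S_c ≈ 24.9 mm

Mid-depth of clay below the ground surface: z = 2.9 + 7/2 = 6.4 m.
Total vertical stress at mid-clay: σ_v = 19.6×2.9 + 16×3.5 = 112.84 kPa.
Pore pressure: u = 9.81×(6.4 − 1.4) = 49.05 kPa.
Initial effective stress: σ'_0 = σ_v − u = 112.84 − 49.05 = 63.79 kPa.
Stress increase at mid-clay by the 2:1 spreading method:
Δσ = qBL/((B+z)(L+z)) = 233×2.9×2.9/((2.9+6.4)(2.9+6.4)) = 22.656 kPa
Final effective stress: σ'_f = 63.79 + 22.656 = 86.446 kPa.
σ'_f = 86.446 ≤ σ'_p = 135 kPa, so the clay remains overconsolidated and only the recompression index applies:
S_c = C_r·H/(1+e₀)·log₁₀(σ'_f/σ'_0) = 0.058×7/2.15×log₁₀(86.446/63.79)
    = 0.18884 × 0.13199 = 0.02492 m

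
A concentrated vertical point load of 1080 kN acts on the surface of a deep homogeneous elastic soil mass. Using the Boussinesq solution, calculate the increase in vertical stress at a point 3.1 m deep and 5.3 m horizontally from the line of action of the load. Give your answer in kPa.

Δσ_z ≈ 1.76 kPa

Boussinesq vertical stress below a point load on an elastic half-space:
Δσ_z = 3P/(2πz²) · [1 + (r/z)²]^(−5/2)
r/z = 5.3/3.1 = 1.7097; [1+(r/z)²]^(−5/2) = 0.032806.
Δσ_z = 3×1080/(2π×3.1²) × 0.032806 = 53.659 × 0.032806 = 1.76 kPa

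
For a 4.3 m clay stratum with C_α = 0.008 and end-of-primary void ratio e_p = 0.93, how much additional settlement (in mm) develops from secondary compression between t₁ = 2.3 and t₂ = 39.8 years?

S_s ≈ 22.1 mm

Secondary compression: S_s = C_α·H/(1+e_p)·log₁₀(t₂/t₁)
S_s = 0.008×4.3/(1+0.93)×log₁₀(39.8/2.3)
    = 0.01782 × 1.238 = 0.02207 m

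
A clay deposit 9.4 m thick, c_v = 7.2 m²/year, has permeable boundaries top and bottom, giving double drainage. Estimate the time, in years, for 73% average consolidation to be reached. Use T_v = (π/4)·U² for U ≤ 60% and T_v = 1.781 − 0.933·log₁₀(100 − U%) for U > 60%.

t ≈ 1.37 years

Drainage path length: H_d = H/2 = 4.7 m (double drainage).
U > 60%: T_v = 1.781 − 0.933·log₁₀(100 − 73) = 0.44554.
t = T_v·H_d²/c_v = 0.44554×4.7²/7.2 = 1.367 years.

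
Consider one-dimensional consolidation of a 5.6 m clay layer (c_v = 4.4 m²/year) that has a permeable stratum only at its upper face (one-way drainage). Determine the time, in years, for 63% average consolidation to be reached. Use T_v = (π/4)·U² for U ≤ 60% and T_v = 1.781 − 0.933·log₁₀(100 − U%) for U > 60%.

t ≈ 2.27 years

Drainage path length: H_d = H = 5.6 m (single drainage).
U > 60%: T_v = 1.781 − 0.933·log₁₀(100 − 63) = 0.31787.
t = T_v·H_d²/c_v = 0.31787×5.6²/4.4 = 2.266 years.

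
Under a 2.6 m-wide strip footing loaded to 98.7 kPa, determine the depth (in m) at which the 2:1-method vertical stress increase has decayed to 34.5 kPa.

2:1 spreading — at depth z the loaded area has grown by z in each plan dimension:
qB/(B+z) = Δσ_z ⇒ z = qB/Δσ_z − B = 98.7×2.6/34.5 − 2.6 = 4.838 m

z ≈ 4.84 m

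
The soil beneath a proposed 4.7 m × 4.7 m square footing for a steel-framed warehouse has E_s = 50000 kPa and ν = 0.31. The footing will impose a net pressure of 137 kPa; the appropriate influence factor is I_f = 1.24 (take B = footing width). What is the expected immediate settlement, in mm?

S_e ≈ 14.4 mm

Immediate (elastic) settlement: S_e = q·B·(1−ν²)/E_s · I_f.
S_e = 137 × 4.7 × (1 − 0.31²) / 50000 × 1.24
    = 137 × 4.7 × 0.9039 / 50000 × 1.24
    = 0.01443 m = 14.43 mm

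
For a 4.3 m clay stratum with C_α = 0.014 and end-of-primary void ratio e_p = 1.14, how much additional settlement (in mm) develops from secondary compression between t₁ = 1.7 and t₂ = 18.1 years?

Secondary compression: S_s = C_α·H/(1+e_p)·log₁₀(t₂/t₁)
S_s = 0.014×4.3/(1+1.14)×log₁₀(18.1/1.7)
    = 0.02813 × 1.027 = 0.0289 m

S_s ≈ 28.9 mm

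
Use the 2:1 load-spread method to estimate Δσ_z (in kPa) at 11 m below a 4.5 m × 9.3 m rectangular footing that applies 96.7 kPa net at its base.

By the 2:1 method the load spreads at 1 horizontal : 2 vertical, so at depth z the loaded area has grown by z in each plan dimension:
Δσ = qBL/((B+z)(L+z)) = 96.7×4.5×9.3/((4.5+11)(9.3+11)) = 12.862 kPa

Δσ_z ≈ 12.9 kPa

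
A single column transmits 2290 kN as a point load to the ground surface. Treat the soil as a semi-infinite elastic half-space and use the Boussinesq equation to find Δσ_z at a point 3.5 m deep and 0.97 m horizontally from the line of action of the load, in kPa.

Boussinesq vertical stress below a point load on an elastic half-space:
Δσ_z = 3P/(2πz²) · [1 + (r/z)²]^(−5/2)
r/z = 0.97/3.5 = 0.27714; [1+(r/z)²]^(−5/2) = 0.8311.
Δσ_z = 3×2290/(2π×3.5²) × 0.8311 = 89.257 × 0.8311 = 74.18 kPa

Δσ_z ≈ 74.2 kPa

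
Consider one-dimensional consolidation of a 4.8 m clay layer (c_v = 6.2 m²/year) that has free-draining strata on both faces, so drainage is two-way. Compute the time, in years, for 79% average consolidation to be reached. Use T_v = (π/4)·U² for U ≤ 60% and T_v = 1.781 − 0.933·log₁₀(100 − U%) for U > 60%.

t ≈ 0.509 years

Drainage path length: H_d = H/2 = 2.4 m (double drainage).
U > 60%: T_v = 1.781 − 0.933·log₁₀(100 − 79) = 0.54737.
t = T_v·H_d²/c_v = 0.54737×2.4²/6.2 = 0.5085 years.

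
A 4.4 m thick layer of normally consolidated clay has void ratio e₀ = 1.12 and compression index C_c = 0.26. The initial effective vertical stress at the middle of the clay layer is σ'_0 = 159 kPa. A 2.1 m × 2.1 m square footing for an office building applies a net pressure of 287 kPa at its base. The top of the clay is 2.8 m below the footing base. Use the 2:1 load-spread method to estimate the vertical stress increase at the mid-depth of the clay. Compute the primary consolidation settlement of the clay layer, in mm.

S_c ≈ 34.4 mm

Mid-depth of clay below the footing base: z = 2.8 + 4.4/2 = 5 m.
Stress increase at mid-clay by the 2:1 spreading method:
Δσ = qBL/((B+z)(L+z)) = 287×2.1×2.1/((2.1+5)(2.1+5)) = 25.108 kPa
Final effective stress: σ'_f = σ'_0 + Δσ = 159 + 25.108 = 184.11 kPa.
Normally consolidated clay, so the full stress increment lies on the virgin compression line:
S_c = C_c·H/(1+e₀)·log₁₀(σ'_f/σ'_0) = 0.26×4.4/(1+1.12)×log₁₀(184.11/159)
    = 0.53962 × 0.06368 = 0.03436 m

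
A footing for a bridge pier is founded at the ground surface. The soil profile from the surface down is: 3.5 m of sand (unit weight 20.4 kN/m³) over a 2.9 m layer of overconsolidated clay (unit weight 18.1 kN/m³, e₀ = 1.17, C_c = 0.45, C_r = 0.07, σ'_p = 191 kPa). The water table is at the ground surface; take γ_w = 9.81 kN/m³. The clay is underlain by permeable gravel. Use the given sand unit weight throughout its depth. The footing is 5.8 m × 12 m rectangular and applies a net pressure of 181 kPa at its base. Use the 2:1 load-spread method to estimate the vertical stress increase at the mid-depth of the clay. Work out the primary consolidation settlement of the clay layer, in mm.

Mid-depth of clay below the ground surface: z = 3.5 + 2.9/2 = 4.95 m.
Total vertical stress at mid-clay: σ_v = 20.4×3.5 + 18.1×1.45 = 97.645 kPa.
Pore pressure: u = 9.81×(4.95 − 0) = 48.56 kPa.
Initial effective stress: σ'_0 = σ_v − u = 97.645 − 48.56 = 49.085 kPa.
Stress increase at mid-clay by the 2:1 spreading method:
Δσ = qBL/((B+z)(L+z)) = 181×5.8×12/((5.8+4.95)(12+4.95)) = 69.137 kPa
Final effective stress: σ'_f = 49.085 + 69.137 = 118.22 kPa.
σ'_f = 118.22 ≤ σ'_p = 191 kPa, so the clay remains overconsolidated and only the recompression index applies:
S_c = C_r·H/(1+e₀)·log₁₀(σ'_f/σ'_0) = 0.07×2.9/2.17×log₁₀(118.22/49.085)
    = 0.093548 × 0.38174 = 0.03571 m

S_c ≈ 35.7 mm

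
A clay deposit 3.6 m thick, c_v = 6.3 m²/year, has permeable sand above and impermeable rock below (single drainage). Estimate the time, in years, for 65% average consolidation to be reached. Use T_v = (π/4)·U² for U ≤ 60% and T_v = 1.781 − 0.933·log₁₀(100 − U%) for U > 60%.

t ≈ 0.7 years

Drainage path length: H_d = H = 3.6 m (single drainage).
U > 60%: T_v = 1.781 − 0.933·log₁₀(100 − 65) = 0.34038.
t = T_v·H_d²/c_v = 0.34038×3.6²/6.3 = 0.7002 years.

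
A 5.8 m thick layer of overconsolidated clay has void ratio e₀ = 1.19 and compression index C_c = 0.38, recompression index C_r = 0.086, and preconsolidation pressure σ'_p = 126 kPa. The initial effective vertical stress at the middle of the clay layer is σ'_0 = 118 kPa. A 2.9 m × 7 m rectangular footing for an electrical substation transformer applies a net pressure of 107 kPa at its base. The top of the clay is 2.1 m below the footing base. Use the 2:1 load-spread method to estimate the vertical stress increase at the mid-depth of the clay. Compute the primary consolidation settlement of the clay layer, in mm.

S_c ≈ 55.4 mm

Mid-depth of clay below the footing base: z = 2.1 + 5.8/2 = 5 m.
Stress increase at mid-clay by the 2:1 spreading method:
Δσ = qBL/((B+z)(L+z)) = 107×2.9×7/((2.9+5)(7+5)) = 22.912 kPa
Final effective stress: σ'_f = 118 + 22.912 = 140.91 kPa.
σ'_f = 140.91 > σ'_p = 126 kPa, so the stress path crosses the preconsolidation pressure — recompression up to σ'_p, then virgin compression beyond:
S_c = H/(1+e₀)·[C_r·log₁₀(σ'_p/σ'_0) + C_c·log₁₀(σ'_f/σ'_p)]
    = 5.8/2.19 × [0.086×log₁₀(126/118) + 0.38×log₁₀(140.91/126)]
    = 2.6484 × [0.00245 + 0.018457] = 0.05537 m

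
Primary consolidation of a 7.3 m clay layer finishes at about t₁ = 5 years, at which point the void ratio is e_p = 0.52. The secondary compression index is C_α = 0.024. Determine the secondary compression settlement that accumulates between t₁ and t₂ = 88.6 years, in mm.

Secondary compression: S_s = C_α·H/(1+e_p)·log₁₀(t₂/t₁)
S_s = 0.024×7.3/(1+0.52)×log₁₀(88.6/5)
    = 0.1153 × 1.248 = 0.1439 m

S_s ≈ 144 mm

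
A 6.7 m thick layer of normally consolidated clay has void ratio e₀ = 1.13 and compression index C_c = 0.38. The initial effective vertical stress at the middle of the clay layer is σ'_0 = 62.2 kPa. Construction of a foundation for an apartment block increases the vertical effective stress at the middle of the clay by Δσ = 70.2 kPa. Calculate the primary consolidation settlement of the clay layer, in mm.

S_c ≈ 392 mm

Final effective stress: σ'_f = σ'_0 + Δσ = 62.2 + 70.2 = 132.4 kPa.
Normally consolidated clay, so the full stress increment lies on the virgin compression line:
S_c = C_c·H/(1+e₀)·log₁₀(σ'_f/σ'_0) = 0.38×6.7/(1+1.13)×log₁₀(132.4/62.2)
    = 1.1953 × 0.3281 = 0.3922 m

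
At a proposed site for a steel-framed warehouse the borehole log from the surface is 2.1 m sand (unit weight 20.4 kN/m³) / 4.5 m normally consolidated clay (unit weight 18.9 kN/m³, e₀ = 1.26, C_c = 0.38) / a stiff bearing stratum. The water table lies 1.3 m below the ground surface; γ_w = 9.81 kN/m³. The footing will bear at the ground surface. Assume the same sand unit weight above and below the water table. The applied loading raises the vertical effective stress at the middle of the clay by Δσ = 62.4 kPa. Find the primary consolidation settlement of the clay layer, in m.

Mid-depth of clay below the ground surface: z = 2.1 + 4.5/2 = 4.35 m.
Total vertical stress at mid-clay: σ_v = 20.4×2.1 + 18.9×2.25 = 85.365 kPa.
Pore pressure: u = 9.81×(4.35 − 1.3) = 29.921 kPa.
Initial effective stress: σ'_0 = σ_v − u = 85.365 − 29.921 = 55.444 kPa.
Final effective stress: σ'_f = σ'_0 + Δσ = 55.444 + 62.4 = 117.84 kPa.
Normally consolidated clay, so the full stress increment lies on the virgin compression line:
S_c = C_c·H/(1+e₀)·log₁₀(σ'_f/σ'_0) = 0.38×4.5/(1+1.26)×log₁₀(117.84/55.444)
    = 0.75664 × 0.32744 = 0.2478 m

S_c ≈ 0.248 m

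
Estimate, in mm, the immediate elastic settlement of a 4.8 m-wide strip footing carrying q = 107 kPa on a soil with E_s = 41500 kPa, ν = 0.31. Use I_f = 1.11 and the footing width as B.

Immediate (elastic) settlement: S_e = q·B·(1−ν²)/E_s · I_f.
S_e = 107 × 4.8 × (1 − 0.31²) / 41500 × 1.11
    = 107 × 4.8 × 0.9039 / 41500 × 1.11
    = 0.01242 m = 12.42 mm

S_e ≈ 12.4 mm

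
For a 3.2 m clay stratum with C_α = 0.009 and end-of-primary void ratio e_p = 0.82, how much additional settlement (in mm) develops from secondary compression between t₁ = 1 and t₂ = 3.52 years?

Secondary compression: S_s = C_α·H/(1+e_p)·log₁₀(t₂/t₁)
S_s = 0.009×3.2/(1+0.82)×log₁₀(3.52/1)
    = 0.01582 × 0.5465 = 0.008649 m

S_s ≈ 8.65 mm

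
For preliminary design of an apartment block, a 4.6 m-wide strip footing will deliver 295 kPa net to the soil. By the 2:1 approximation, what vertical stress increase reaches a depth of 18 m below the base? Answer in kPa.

Δσ_z ≈ 60 kPa

By the 2:1 method the load spreads at 1 horizontal : 2 vertical, so at depth z the loaded area has grown by z in each plan dimension:
Δσ = qB/(B+z) = 295×4.6/(4.6+18) = 60.044 kPa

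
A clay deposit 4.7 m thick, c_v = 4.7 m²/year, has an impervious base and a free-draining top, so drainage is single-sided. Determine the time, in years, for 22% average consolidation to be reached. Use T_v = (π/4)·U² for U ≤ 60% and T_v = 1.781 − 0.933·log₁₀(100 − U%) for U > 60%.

Drainage path length: H_d = H = 4.7 m (single drainage).
U ≤ 60%: T_v = (π/4)·U² = (π/4)×0.22² = 0.038013.
t = T_v·H_d²/c_v = 0.038013×4.7²/4.7 = 0.1787 years.

t ≈ 0.179 years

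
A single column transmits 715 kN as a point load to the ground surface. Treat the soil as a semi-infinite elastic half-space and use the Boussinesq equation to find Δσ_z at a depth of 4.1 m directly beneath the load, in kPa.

Δσ_z ≈ 20.3 kPa

Boussinesq vertical stress below a point load on an elastic half-space:
Δσ_z = 3P/(2πz²) · [1 + (r/z)²]^(−5/2)
r/z = 0/4.1 = 0; [1+(r/z)²]^(−5/2) = 1.
Δσ_z = 3×715/(2π×4.1²) × 1 = 20.309 × 1 = 20.31 kPa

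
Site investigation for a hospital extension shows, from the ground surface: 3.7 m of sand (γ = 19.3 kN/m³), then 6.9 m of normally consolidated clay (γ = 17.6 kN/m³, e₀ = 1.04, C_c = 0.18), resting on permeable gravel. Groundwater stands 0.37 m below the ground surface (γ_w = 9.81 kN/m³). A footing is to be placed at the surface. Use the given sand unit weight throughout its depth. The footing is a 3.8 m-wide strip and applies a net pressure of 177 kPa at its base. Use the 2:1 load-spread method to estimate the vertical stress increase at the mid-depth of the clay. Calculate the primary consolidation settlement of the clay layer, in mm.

S_c ≈ 175 mm

Mid-depth of clay below the ground surface: z = 3.7 + 6.9/2 = 7.15 m.
Total vertical stress at mid-clay: σ_v = 19.3×3.7 + 17.6×3.45 = 132.13 kPa.
Pore pressure: u = 9.81×(7.15 − 0.37) = 66.512 kPa.
Initial effective stress: σ'_0 = σ_v − u = 132.13 − 66.512 = 65.618 kPa.
Stress increase at mid-clay by the 2:1 spreading method:
Δσ = qB/(B+z) = 177×3.8/(3.8+7.15) = 61.425 kPa
Final effective stress: σ'_f = σ'_0 + Δσ = 65.618 + 61.425 = 127.04 kPa.
Normally consolidated clay, so the full stress increment lies on the virgin compression line:
S_c = C_c·H/(1+e₀)·log₁₀(σ'_f/σ'_0) = 0.18×6.9/(1+1.04)×log₁₀(127.04/65.618)
    = 0.60882 × 0.28692 = 0.1747 m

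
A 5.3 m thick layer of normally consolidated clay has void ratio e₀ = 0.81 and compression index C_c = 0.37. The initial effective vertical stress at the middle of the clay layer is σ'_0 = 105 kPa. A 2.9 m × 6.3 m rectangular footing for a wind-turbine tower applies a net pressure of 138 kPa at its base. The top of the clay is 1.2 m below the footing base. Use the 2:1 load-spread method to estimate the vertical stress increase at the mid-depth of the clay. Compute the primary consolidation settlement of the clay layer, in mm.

S_c ≈ 141 mm

Mid-depth of clay below the footing base: z = 1.2 + 5.3/2 = 3.85 m.
Stress increase at mid-clay by the 2:1 spreading method:
Δσ = qBL/((B+z)(L+z)) = 138×2.9×6.3/((2.9+3.85)(6.3+3.85)) = 36.8 kPa
Final effective stress: σ'_f = σ'_0 + Δσ = 105 + 36.8 = 141.8 kPa.
Normally consolidated clay, so the full stress increment lies on the virgin compression line:
S_c = C_c·H/(1+e₀)·log₁₀(σ'_f/σ'_0) = 0.37×5.3/(1+0.81)×log₁₀(141.8/105)
    = 1.0834 × 0.13049 = 0.1414 m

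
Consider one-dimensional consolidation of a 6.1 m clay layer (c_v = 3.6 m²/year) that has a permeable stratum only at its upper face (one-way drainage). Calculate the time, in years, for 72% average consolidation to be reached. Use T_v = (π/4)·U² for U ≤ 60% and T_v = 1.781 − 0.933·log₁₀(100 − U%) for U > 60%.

t ≈ 4.45 years

Drainage path length: H_d = H = 6.1 m (single drainage).
U > 60%: T_v = 1.781 − 0.933·log₁₀(100 − 72) = 0.4308.
t = T_v·H_d²/c_v = 0.4308×6.1²/3.6 = 4.453 years.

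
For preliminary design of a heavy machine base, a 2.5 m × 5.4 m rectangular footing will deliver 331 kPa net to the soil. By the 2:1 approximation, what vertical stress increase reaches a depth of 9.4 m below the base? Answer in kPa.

Δσ_z ≈ 25.4 kPa

By the 2:1 method the load spreads at 1 horizontal : 2 vertical, so at depth z the loaded area has grown by z in each plan dimension:
Δσ = qBL/((B+z)(L+z)) = 331×2.5×5.4/((2.5+9.4)(5.4+9.4)) = 25.372 kPa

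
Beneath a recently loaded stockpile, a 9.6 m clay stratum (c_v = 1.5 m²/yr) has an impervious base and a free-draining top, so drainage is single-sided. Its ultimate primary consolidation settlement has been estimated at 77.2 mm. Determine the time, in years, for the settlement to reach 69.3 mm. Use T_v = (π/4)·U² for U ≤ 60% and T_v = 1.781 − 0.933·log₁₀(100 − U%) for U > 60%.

Drainage path length: H_d = H = 9.6 m (single drainage).
U = S(t)/S_ult = 69.3/77.2 = 0.8977.
U > 60%: T_v = 1.781 − 0.933·log₁₀(100 − 89.767) = 0.83866.
t = T_v·H_d²/c_v = 0.83866×9.6²/1.5 = 51.53 years.

t ≈ 51.5 years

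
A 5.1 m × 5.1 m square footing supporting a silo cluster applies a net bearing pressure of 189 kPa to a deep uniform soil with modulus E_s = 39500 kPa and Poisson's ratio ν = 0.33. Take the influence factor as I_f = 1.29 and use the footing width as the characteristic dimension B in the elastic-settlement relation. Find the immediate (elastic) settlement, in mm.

Immediate (elastic) settlement: S_e = q·B·(1−ν²)/E_s · I_f.
S_e = 189 × 5.1 × (1 − 0.33²) / 39500 × 1.29
    = 189 × 5.1 × 0.8911 / 39500 × 1.29
    = 0.02805 m = 28.05 mm

S_e ≈ 28.1 mm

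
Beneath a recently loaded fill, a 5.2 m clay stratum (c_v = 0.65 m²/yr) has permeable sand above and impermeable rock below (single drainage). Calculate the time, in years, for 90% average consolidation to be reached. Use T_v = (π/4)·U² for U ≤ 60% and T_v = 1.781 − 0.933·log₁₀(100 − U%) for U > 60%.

t ≈ 35.3 years

Drainage path length: H_d = H = 5.2 m (single drainage).
U > 60%: T_v = 1.781 − 0.933·log₁₀(100 − 90) = 0.848.
t = T_v·H_d²/c_v = 0.848×5.2²/0.65 = 35.28 years.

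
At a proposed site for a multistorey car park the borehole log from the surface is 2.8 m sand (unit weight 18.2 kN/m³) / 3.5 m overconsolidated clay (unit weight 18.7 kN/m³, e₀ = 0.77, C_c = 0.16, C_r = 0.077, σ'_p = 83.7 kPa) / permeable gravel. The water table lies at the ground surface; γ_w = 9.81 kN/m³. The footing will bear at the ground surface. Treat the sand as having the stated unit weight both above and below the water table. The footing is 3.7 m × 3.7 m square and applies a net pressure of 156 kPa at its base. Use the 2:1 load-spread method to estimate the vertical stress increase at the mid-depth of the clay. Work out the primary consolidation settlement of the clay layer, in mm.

Mid-depth of clay below the ground surface: z = 2.8 + 3.5/2 = 4.55 m.
Total vertical stress at mid-clay: σ_v = 18.2×2.8 + 18.7×1.75 = 83.685 kPa.
Pore pressure: u = 9.81×(4.55 − 0) = 44.636 kPa.
Initial effective stress: σ'_0 = σ_v − u = 83.685 − 44.636 = 39.049 kPa.
Stress increase at mid-clay by the 2:1 spreading method:
Δσ = qBL/((B+z)(L+z)) = 156×3.7×3.7/((3.7+4.55)(3.7+4.55)) = 31.378 kPa
Final effective stress: σ'_f = 39.049 + 31.378 = 70.427 kPa.
σ'_f = 70.427 ≤ σ'_p = 83.7 kPa, so the clay remains overconsolidated and only the recompression index applies:
S_c = C_r·H/(1+e₀)·log₁₀(σ'_f/σ'_0) = 0.077×3.5/1.77×log₁₀(70.427/39.049)
    = 0.15226 × 0.25613 = 0.039 m

S_c ≈ 39 mm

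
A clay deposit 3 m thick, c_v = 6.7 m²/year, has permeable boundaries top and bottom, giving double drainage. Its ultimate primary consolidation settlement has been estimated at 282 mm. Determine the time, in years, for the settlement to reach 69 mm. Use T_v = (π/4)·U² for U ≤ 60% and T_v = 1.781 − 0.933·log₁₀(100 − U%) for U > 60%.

Drainage path length: H_d = H/2 = 1.5 m (double drainage).
U = S(t)/S_ult = 69/282 = 0.2447.
U ≤ 60%: T_v = (π/4)·U² = (π/4)×0.24468² = 0.047021.
t = T_v·H_d²/c_v = 0.047021×1.5²/6.7 = 0.01579 years.

t ≈ 0.0158 years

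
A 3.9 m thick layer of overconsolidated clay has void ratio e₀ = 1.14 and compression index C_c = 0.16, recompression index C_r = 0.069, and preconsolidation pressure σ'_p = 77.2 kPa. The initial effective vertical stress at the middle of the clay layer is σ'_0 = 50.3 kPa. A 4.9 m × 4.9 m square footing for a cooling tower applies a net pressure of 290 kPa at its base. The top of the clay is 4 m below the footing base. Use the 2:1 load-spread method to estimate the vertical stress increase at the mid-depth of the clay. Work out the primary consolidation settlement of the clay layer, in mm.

Mid-depth of clay below the footing base: z = 4 + 3.9/2 = 5.95 m.
Stress increase at mid-clay by the 2:1 spreading method:
Δσ = qBL/((B+z)(L+z)) = 290×4.9×4.9/((4.9+5.95)(4.9+5.95)) = 59.147 kPa
Final effective stress: σ'_f = 50.3 + 59.147 = 109.45 kPa.
σ'_f = 109.45 > σ'_p = 77.2 kPa, so the stress path crosses the preconsolidation pressure — recompression up to σ'_p, then virgin compression beyond:
S_c = H/(1+e₀)·[C_r·log₁₀(σ'_p/σ'_0) + C_c·log₁₀(σ'_f/σ'_p)]
    = 3.9/2.14 × [0.069×log₁₀(77.2/50.3) + 0.16×log₁₀(109.45/77.2)]
    = 1.8224 × [0.012837 + 0.024256] = 0.0676 m

S_c ≈ 67.6 mm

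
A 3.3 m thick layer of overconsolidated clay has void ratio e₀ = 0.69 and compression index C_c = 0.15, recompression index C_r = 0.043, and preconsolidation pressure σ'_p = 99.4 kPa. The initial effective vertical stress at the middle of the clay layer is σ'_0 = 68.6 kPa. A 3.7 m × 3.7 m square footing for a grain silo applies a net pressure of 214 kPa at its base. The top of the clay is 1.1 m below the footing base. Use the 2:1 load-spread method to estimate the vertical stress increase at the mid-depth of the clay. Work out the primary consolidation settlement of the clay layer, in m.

S_c ≈ 0.0562 m

Mid-depth of clay below the footing base: z = 1.1 + 3.3/2 = 2.75 m.
Stress increase at mid-clay by the 2:1 spreading method:
Δσ = qBL/((B+z)(L+z)) = 214×3.7×3.7/((3.7+2.75)(3.7+2.75)) = 70.42 kPa
Final effective stress: σ'_f = 68.6 + 70.42 = 139.02 kPa.
σ'_f = 139.02 > σ'_p = 99.4 kPa, so the stress path crosses the preconsolidation pressure — recompression up to σ'_p, then virgin compression beyond:
S_c = H/(1+e₀)·[C_r·log₁₀(σ'_p/σ'_0) + C_c·log₁₀(σ'_f/σ'_p)]
    = 3.3/1.69 × [0.043×log₁₀(99.4/68.6) + 0.15×log₁₀(139.02/99.4)]
    = 1.9527 × [0.0069257 + 0.021854] = 0.0562 m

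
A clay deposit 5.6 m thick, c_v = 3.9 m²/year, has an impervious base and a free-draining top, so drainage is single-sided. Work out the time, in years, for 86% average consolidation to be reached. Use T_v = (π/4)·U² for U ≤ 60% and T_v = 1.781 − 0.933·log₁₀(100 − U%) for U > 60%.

Drainage path length: H_d = H = 5.6 m (single drainage).
U > 60%: T_v = 1.781 − 0.933·log₁₀(100 − 86) = 0.71166.
t = T_v·H_d²/c_v = 0.71166×5.6²/3.9 = 5.722 years.

t ≈ 5.72 years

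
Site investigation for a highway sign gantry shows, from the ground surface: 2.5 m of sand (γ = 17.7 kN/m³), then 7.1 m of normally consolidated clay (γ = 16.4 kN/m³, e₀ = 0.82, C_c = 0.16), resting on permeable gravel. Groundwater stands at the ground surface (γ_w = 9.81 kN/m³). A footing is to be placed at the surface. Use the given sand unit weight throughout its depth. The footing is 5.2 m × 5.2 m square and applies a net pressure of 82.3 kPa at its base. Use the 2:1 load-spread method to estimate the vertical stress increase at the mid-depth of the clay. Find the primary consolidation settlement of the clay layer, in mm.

S_c ≈ 92.7 mm

Mid-depth of clay below the ground surface: z = 2.5 + 7.1/2 = 6.05 m.
Total vertical stress at mid-clay: σ_v = 17.7×2.5 + 16.4×3.55 = 102.47 kPa.
Pore pressure: u = 9.81×(6.05 − 0) = 59.351 kPa.
Initial effective stress: σ'_0 = σ_v − u = 102.47 − 59.351 = 43.119 kPa.
Stress increase at mid-clay by the 2:1 spreading method:
Δσ = qBL/((B+z)(L+z)) = 82.3×5.2×5.2/((5.2+6.05)(5.2+6.05)) = 17.583 kPa
Final effective stress: σ'_f = σ'_0 + Δσ = 43.119 + 17.583 = 60.702 kPa.
Normally consolidated clay, so the full stress increment lies on the virgin compression line:
S_c = C_c·H/(1+e₀)·log₁₀(σ'_f/σ'_0) = 0.16×7.1/(1+0.82)×log₁₀(60.702/43.119)
    = 0.62418 × 0.14853 = 0.09271 m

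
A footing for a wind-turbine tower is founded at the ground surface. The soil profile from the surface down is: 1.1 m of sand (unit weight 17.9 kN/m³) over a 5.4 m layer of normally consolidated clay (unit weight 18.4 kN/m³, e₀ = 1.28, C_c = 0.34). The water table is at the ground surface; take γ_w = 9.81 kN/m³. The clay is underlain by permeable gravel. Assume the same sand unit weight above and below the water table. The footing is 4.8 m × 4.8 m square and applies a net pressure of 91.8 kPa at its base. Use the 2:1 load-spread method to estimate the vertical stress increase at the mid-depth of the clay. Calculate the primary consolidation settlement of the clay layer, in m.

Mid-depth of clay below the ground surface: z = 1.1 + 5.4/2 = 3.8 m.
Total vertical stress at mid-clay: σ_v = 17.9×1.1 + 18.4×2.7 = 69.37 kPa.
Pore pressure: u = 9.81×(3.8 − 0) = 37.278 kPa.
Initial effective stress: σ'_0 = σ_v − u = 69.37 − 37.278 = 32.092 kPa.
Stress increase at mid-clay by the 2:1 spreading method:
Δσ = qBL/((B+z)(L+z)) = 91.8×4.8×4.8/((4.8+3.8)(4.8+3.8)) = 28.598 kPa
Final effective stress: σ'_f = σ'_0 + Δσ = 32.092 + 28.598 = 60.69 kPa.
Normally consolidated clay, so the full stress increment lies on the virgin compression line:
S_c = C_c·H/(1+e₀)·log₁₀(σ'_f/σ'_0) = 0.34×5.4/(1+1.28)×log₁₀(60.69/32.092)
    = 0.80526 × 0.27672 = 0.2228 m

S_c ≈ 0.223 m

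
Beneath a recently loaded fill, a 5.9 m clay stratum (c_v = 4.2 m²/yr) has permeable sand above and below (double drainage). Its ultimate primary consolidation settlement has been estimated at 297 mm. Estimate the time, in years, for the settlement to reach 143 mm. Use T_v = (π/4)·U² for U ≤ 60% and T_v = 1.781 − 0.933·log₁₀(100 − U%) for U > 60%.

t ≈ 0.377 years

Drainage path length: H_d = H/2 = 2.95 m (double drainage).
U = S(t)/S_ult = 143/297 = 0.4815.
U ≤ 60%: T_v = (π/4)·U² = (π/4)×0.48148² = 0.18207.
t = T_v·H_d²/c_v = 0.18207×2.95²/4.2 = 0.3773 years.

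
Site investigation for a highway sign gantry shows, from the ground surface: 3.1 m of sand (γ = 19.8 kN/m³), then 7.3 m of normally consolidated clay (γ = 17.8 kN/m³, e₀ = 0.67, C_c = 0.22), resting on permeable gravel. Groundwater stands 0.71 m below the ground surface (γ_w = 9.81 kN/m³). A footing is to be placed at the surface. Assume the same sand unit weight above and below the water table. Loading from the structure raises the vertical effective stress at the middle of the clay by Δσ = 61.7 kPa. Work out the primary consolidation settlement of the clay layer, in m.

S_c ≈ 0.272 m

Mid-depth of clay below the ground surface: z = 3.1 + 7.3/2 = 6.75 m.
Total vertical stress at mid-clay: σ_v = 19.8×3.1 + 17.8×3.65 = 126.35 kPa.
Pore pressure: u = 9.81×(6.75 − 0.71) = 59.252 kPa.
Initial effective stress: σ'_0 = σ_v − u = 126.35 − 59.252 = 67.098 kPa.
Final effective stress: σ'_f = σ'_0 + Δσ = 67.098 + 61.7 = 128.8 kPa.
Normally consolidated clay, so the full stress increment lies on the virgin compression line:
S_c = C_c·H/(1+e₀)·log₁₀(σ'_f/σ'_0) = 0.22×7.3/(1+0.67)×log₁₀(128.8/67.098)
    = 0.96168 × 0.28321 = 0.2724 m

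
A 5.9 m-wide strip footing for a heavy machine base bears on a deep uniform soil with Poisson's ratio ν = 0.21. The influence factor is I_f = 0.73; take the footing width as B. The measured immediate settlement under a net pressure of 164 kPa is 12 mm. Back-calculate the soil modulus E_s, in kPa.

S_e = q·B·(1−ν²)/E_s · I_f  ⇒  E_s = q·B·(1−ν²)·I_f / S_e.
E_s = 164 × 5.9 × 0.9559 × 0.73 / 0.012 = 56270 kPa

E_s ≈ 56300 kPa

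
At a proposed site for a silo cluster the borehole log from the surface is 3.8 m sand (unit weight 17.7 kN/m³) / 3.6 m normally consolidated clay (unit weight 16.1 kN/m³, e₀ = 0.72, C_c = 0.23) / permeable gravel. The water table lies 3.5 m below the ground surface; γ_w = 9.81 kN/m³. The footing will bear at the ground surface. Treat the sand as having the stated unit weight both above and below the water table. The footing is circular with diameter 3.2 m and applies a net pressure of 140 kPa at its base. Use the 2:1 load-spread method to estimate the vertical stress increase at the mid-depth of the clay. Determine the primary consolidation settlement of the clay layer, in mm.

Mid-depth of clay below the ground surface: z = 3.8 + 3.6/2 = 5.6 m.
Total vertical stress at mid-clay: σ_v = 17.7×3.8 + 16.1×1.8 = 96.24 kPa.
Pore pressure: u = 9.81×(5.6 − 3.5) = 20.601 kPa.
Initial effective stress: σ'_0 = σ_v − u = 96.24 − 20.601 = 75.639 kPa.
Stress increase at mid-clay by the 2:1 spreading method:
Δσ ≈ qD²/(D+z)² = 140×3.2²/(3.2+5.6)² = 18.512 kPa
Final effective stress: σ'_f = σ'_0 + Δσ = 75.639 + 18.512 = 94.151 kPa.
Normally consolidated clay, so the full stress increment lies on the virgin compression line:
S_c = C_c·H/(1+e₀)·log₁₀(σ'_f/σ'_0) = 0.23×3.6/(1+0.72)×log₁₀(94.151/75.639)
    = 0.4814 × 0.095079 = 0.04577 m

S_c ≈ 45.8 mm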